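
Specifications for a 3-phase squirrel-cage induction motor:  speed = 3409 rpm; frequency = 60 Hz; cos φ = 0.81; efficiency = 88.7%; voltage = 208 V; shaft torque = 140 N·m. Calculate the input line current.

ω = 2π×3409/60 = 357 rad/s; P_out = τω = 140 × 357 = 49980 W
P_in = P_out / η = 49980 / 0.887 = 56347 W
I_L = P_in / (√3·V_L·cosφ) = 56347 / (1.732 × 208 × 0.81) = 193 A

193 A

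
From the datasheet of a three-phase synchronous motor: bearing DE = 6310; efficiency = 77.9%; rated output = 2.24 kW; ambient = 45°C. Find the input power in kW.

2.88 kW

P_out = 2240 W
P_in = P_out/η = 2240/0.779 = 2875 W = 2.88 kW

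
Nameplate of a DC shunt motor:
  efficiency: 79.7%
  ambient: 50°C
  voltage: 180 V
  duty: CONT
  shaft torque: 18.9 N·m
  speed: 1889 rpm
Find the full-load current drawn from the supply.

ω = 2π×1889/60 = 197.8 rad/s; P_out = τω = 18.9 × 197.8 = 3738 W
P_in = P_out / η = 3738 / 0.797 = 4690 W
I = P_in / V = 4690 / 180 = 26.1 A

26.1 A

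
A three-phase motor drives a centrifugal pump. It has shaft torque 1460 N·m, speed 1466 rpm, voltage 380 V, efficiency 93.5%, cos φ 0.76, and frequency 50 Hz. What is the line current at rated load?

479 A

ω = 2π×1466/60 = 153.5 rad/s; P_out = τω = 1460 × 153.5 = 224110 W
P_in = P_out / η = 224110 / 0.935 = 239690 W
I_L = P_in / (√3·V_L·cosφ) = 239690 / (1.732 × 380 × 0.76) = 479 A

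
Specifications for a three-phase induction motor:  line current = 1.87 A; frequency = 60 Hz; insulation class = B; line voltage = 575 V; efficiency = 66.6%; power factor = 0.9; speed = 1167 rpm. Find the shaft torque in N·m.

9.13 N·m

P_in = √3·V·I·cosφ = 1.732 × 575 × 1.87 × 0.9 = 1676 W
P_out = η·P_in = 0.666 × 1676 = 1116 W
n = 1167 rpm
ω = 2π×1167/60 = 122.2 rad/s
τ = P_out/ω = 1116/122.2 = 9.13 N·m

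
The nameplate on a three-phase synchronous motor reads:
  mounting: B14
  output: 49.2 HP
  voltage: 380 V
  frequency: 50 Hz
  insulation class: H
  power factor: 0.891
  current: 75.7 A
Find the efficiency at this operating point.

P_out = 49.2 × 746 = 36703 W
P_in = √3·V_L·I_L·cosφ = 1.732 × 380 × 75.7 × 0.891 = 44392 W
η = P_out / P_in = 36703 / 44392 = 0.827 = 82.7%

82.7 %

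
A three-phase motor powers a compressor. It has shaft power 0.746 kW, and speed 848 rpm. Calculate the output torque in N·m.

ω = 2π × 848/60 = 88.8 rad/s
τ = P/ω = 746/88.8 = 8.4 N·m

8.4 N·m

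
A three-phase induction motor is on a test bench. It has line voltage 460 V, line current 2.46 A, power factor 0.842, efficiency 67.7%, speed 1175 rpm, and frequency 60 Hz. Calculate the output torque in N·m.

9.08 N·m

P_in = √3·V·I·cosφ = 1.732 × 460 × 2.46 × 0.842 = 1650 W
P_out = η·P_in = 0.677 × 1650 = 1117 W
n = 1175 rpm
ω = 2π×1175/60 = 123 rad/s
τ = P_out/ω = 1117/123 = 9.08 N·m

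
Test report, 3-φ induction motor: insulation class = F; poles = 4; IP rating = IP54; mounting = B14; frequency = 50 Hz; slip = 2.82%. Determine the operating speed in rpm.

n_s = 120f/p = 120×50/4 = 1500 rpm
n = n_s(1 − s) = 1500 × (1 − 0.0282) = 1458 rpm

1458 rpm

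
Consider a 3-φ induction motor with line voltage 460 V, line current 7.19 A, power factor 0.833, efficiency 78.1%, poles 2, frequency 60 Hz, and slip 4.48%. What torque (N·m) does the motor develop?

10.3 N·m

P_in = √3·V·I·cosφ = 1.732 × 460 × 7.19 × 0.833 = 4772 W
P_out = η·P_in = 0.781 × 4772 = 3727 W
n_s = 120×60/2 = 3600 rpm; n = 3600×(1−0.0448) = 3439 rpm
ω = 2π×3439/60 = 360.1 rad/s
τ = P_out/ω = 3727/360.1 = 10.3 N·m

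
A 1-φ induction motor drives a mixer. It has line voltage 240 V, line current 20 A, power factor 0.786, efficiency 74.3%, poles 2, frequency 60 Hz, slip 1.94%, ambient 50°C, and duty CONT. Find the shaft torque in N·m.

P_in = V·I·cosφ = 240 × 20 × 0.786 = 3773 W
P_out = η·P_in = 0.743 × 3773 = 2803 W
n_s = 120×60/2 = 3600 rpm; n = 3600×(1−0.0194) = 3530 rpm
ω = 2π×3530/60 = 369.7 rad/s
τ = P_out/ω = 2803/369.7 = 7.58 N·m

7.58 N·m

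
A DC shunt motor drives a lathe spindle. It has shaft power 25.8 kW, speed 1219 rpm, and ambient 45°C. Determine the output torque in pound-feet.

ω = 2π × 1219/60 = 127.7 rad/s
τ = P/ω = 25800/127.7 = 202 N·m
In lb·ft: 202/1.356 = 149 lb·ft

149 lb·ft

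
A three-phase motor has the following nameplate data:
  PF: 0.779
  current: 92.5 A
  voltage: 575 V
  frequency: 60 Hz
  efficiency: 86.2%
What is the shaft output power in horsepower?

82.9 HP

P_in = √3·V·I·cosφ = 1.732 × 575 × 92.5 × 0.779 = 71762 W
P_out = η·P_in = 0.862 × 71762 = 61859 W
= 61859/746 = 82.9 HP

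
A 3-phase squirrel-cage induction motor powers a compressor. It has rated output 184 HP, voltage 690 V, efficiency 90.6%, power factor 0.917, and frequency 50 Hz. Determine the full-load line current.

138 A

P_out = 184 × 746 = 137264 W
P_in = P_out / η = 137264 / 0.906 = 151506 W
I_L = P_in / (√3·V_L·cosφ) = 151506 / (1.732 × 690 × 0.917) = 138 A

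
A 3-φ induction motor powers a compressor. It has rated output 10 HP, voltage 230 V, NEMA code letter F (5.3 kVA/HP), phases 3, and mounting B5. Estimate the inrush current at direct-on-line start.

S_LR = 5.3 × 10 = 53 kVA
I_LR = S_LR/(√3·V_L) = 53000/(1.732×230) = 133 A

133 A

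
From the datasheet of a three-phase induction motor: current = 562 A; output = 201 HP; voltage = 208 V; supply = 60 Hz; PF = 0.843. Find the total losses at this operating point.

P_in = √3·V·I·cosφ = 1.732×208×562×0.843 = 170677 W
P_out = 201×746 = 149946 W
Losses = P_in − P_out = 170677 − 149946 = 20731 W

20.7 kW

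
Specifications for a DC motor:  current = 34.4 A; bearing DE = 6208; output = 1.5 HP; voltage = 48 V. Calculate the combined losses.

532 W

P_in = V·I = 48×34.4 = 1651 W
P_out = 1.5×746 = 1119 W
Losses = P_in − P_out = 1651 − 1119 = 532 W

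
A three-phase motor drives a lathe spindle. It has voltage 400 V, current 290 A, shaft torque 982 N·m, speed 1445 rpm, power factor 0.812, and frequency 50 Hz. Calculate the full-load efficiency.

ω = 2π × 1445/60 = 151.3 rad/s; P_out = τω = 982 × 151.3 = 148577 W
P_in = √3·V_L·I_L·cosφ = 1.732 × 400 × 290 × 0.812 = 163141 W
η = P_out / P_in = 148577 / 163141 = 0.911 = 91.1%

91.1 %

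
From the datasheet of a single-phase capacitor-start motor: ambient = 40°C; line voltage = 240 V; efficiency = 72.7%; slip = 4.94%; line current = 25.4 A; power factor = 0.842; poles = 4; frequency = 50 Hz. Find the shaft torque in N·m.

P_in = V·I·cosφ = 240 × 25.4 × 0.842 = 5133 W
P_out = η·P_in = 0.727 × 5133 = 3732 W
n_s = 120×50/4 = 1500 rpm; n = 1500×(1−0.0494) = 1426 rpm
ω = 2π×1426/60 = 149.3 rad/s
τ = P_out/ω = 3732/149.3 = 25 N·m

25 N·m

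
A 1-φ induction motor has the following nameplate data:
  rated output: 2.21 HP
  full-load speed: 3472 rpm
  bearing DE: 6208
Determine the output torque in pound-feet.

P_out = 2.21 × 746 = 1649 W
ω = 2π × 3472/60 = 363.6 rad/s
τ = P_out/ω = 1649/363.6 = 4.535 N·m
In lb·ft: 4.535/1.356 = 3.34 lb·ft

3.34 lb·ft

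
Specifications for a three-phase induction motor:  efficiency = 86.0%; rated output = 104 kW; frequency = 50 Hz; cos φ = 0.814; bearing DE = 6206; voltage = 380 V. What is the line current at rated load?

P_out = 104 kW = 104000 W
P_in = P_out / η = 104000 / 0.860 = 120930 W
I_L = P_in / (√3·V_L·cosφ) = 120930 / (1.732 × 380 × 0.814) = 226 A

226 A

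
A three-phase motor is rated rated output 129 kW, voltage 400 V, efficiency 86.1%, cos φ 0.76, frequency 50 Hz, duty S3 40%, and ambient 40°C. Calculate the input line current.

285 A

P_out = 129 kW = 129000 W
P_in = P_out / η = 129000 / 0.861 = 149826 W
I_L = P_in / (√3·V_L·cosφ) = 149826 / (1.732 × 400 × 0.76) = 285 A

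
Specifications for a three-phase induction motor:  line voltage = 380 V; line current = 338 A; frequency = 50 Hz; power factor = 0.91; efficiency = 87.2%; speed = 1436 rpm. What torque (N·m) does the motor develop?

1170 N·m

P_in = √3·V·I·cosφ = 1.732 × 380 × 338 × 0.91 = 202437 W
P_out = η·P_in = 0.872 × 202437 = 176525 W
n = 1436 rpm
ω = 2π×1436/60 = 150.4 rad/s
τ = P_out/ω = 176525/150.4 = 1170 N·m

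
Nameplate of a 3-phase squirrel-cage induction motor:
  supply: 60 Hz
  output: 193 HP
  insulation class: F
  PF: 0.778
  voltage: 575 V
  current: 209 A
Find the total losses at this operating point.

18000 W

P_in = √3·V·I·cosφ = 1.732×575×209×0.778 = 161935 W
P_out = 193×746 = 143978 W
Losses = P_in − P_out = 161935 − 143978 = 17957 W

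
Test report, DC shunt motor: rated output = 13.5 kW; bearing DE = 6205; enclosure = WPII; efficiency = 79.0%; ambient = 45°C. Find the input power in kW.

P_out = 13500 W
P_in = P_out/η = 13500/0.79 = 17089 W = 17.1 kW

17.1 kW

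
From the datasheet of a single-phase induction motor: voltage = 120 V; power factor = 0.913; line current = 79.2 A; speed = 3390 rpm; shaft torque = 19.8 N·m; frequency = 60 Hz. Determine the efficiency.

81.0 %

ω = 2π × 3390/60 = 355 rad/s; P_out = τω = 19.8 × 355 = 7029 W
P_in = V·I·cosφ = 120 × 79.2 × 0.913 = 8677 W
η = P_out / P_in = 7029 / 8677 = 0.810 = 81.0%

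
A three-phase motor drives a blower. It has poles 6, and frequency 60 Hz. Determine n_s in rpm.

1200 rpm

n_s = 120f/p = 120×60/6 = 1200 rpm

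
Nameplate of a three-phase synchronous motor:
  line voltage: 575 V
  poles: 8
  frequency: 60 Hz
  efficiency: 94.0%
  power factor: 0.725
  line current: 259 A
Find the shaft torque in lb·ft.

1380 lb·ft

P_in = √3·V·I·cosφ = 1.732 × 575 × 259 × 0.725 = 187005 W
P_out = η·P_in = 0.94 × 187005 = 175785 W
n = n_s = 120×60/8 = 900 rpm (synchronous)
ω = 2π×900/60 = 94.25 rad/s
τ = P_out/ω = 175785/94.25 = 1865 N·m
In lb·ft: 1865/1.356 = 1380 lb·ft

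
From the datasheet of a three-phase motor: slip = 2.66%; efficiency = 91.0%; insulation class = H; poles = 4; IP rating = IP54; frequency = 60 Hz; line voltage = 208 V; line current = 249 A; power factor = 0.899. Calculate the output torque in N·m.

P_in = √3·V·I·cosφ = 1.732 × 208 × 249 × 0.899 = 80644 W
P_out = η·P_in = 0.91 × 80644 = 73386 W
n_s = 120×60/4 = 1800 rpm; n = 1800×(1−0.0266) = 1752 rpm
ω = 2π×1752/60 = 183.5 rad/s
τ = P_out/ω = 73386/183.5 = 400 N·m

400 N·m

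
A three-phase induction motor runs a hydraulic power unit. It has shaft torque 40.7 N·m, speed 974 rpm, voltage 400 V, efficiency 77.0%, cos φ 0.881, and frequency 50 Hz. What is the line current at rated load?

8.83 A

ω = 2π×974/60 = 102 rad/s; P_out = τω = 40.7 × 102 = 4151 W
P_in = P_out / η = 4151 / 0.770 = 5391 W
I_L = P_in / (√3·V_L·cosφ) = 5391 / (1.732 × 400 × 0.881) = 8.83 A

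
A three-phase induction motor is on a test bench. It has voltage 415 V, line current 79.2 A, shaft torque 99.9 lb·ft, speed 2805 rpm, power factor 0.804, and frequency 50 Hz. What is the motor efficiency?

τ = 99.9 lb·ft × 1.356 = 135.5 N·m
ω = 2π × 2805/60 = 293.7 rad/s; P_out = τω = 135.5 × 293.7 = 39796 W
P_in = √3·V_L·I_L·cosφ = 1.732 × 415 × 79.2 × 0.804 = 45770 W
η = P_out / P_in = 39796 / 45770 = 0.869 = 86.9%

86.9 %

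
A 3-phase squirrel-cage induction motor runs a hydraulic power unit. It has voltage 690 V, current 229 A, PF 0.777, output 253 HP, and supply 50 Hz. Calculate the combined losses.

P_in = √3·V·I·cosφ = 1.732×690×229×0.777 = 212644 W
P_out = 253×746 = 188738 W
Losses = P_in − P_out = 212644 − 188738 = 23906 W

23900 W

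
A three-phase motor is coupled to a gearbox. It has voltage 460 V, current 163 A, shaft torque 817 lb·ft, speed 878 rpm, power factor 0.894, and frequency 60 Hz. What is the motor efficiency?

τ = 817 lb·ft × 1.356 = 1108 N·m
ω = 2π × 878/60 = 91.94 rad/s; P_out = τω = 1108 × 91.94 = 101870 W
P_in = √3·V_L·I_L·cosφ = 1.732 × 460 × 163 × 0.894 = 116100 W
η = P_out / P_in = 101870 / 116100 = 0.877 = 87.7%

87.7 %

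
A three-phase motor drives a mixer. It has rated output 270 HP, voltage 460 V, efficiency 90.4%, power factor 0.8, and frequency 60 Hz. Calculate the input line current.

350 A

P_out = 270 × 746 = 201420 W
P_in = P_out / η = 201420 / 0.904 = 222810 W
I_L = P_in / (√3·V_L·cosφ) = 222810 / (1.732 × 460 × 0.8) = 350 A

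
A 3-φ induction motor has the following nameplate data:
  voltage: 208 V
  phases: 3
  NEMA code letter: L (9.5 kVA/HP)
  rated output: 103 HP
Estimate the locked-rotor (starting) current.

S_LR = 9.5 × 103 = 978.5 kVA
I_LR = S_LR/(√3·V_L) = 978500/(1.732×208) = 2720 A

2720 A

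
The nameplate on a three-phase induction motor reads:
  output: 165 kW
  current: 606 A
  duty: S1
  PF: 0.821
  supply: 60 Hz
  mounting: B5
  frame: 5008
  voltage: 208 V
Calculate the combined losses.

P_in = √3·V·I·cosφ = 1.732×208×606×0.821 = 179237 W
P_out = 165000 W
Losses = P_in − P_out = 179237 − 165000 = 14237 W

14200 W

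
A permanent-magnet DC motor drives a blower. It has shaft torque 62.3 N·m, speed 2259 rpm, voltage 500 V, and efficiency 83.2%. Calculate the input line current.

35.4 A

ω = 2π×2259/60 = 236.6 rad/s; P_out = τω = 62.3 × 236.6 = 14740 W
P_in = P_out / η = 14740 / 0.832 = 17716 W
I = P_in / V = 17716 / 500 = 35.4 A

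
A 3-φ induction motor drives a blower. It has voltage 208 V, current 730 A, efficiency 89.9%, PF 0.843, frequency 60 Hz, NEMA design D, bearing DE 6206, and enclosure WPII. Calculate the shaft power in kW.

199 kW

P_in = √3·V·I·cosφ = 1.732 × 208 × 730 × 0.843 = 221698 W
P_out = η·P_in = 0.899 × 221698 = 199307 W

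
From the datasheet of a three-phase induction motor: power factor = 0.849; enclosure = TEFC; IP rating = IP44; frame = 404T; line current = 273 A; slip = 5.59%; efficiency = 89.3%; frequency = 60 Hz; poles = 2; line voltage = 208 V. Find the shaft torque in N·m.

P_in = √3·V·I·cosφ = 1.732 × 208 × 273 × 0.849 = 83499 W
P_out = η·P_in = 0.893 × 83499 = 74565 W
n_s = 120×60/2 = 3600 rpm; n = 3600×(1−0.0559) = 3399 rpm
ω = 2π×3399/60 = 355.9 rad/s
τ = P_out/ω = 74565/355.9 = 210 N·m

210 N·m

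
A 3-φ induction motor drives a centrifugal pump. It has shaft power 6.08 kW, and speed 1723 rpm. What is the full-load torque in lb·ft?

ω = 2π × 1723/60 = 180.4 rad/s
τ = P/ω = 6080/180.4 = 33.7 N·m
In lb·ft: 33.7/1.356 = 24.9 lb·ft

24.9 lb·ft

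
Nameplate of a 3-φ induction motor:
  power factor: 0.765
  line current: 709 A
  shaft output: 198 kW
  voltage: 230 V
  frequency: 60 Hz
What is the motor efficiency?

P_out = 198 kW = 198000 W
P_in = √3·V_L·I_L·cosφ = 1.732 × 230 × 709 × 0.765 = 216064 W
η = P_out / P_in = 198000 / 216064 = 0.916 = 91.6%

91.6 %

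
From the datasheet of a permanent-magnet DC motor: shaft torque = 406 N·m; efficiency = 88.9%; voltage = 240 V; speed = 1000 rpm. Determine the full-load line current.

ω = 2π×1000/60 = 104.7 rad/s; P_out = τω = 406 × 104.7 = 42508 W
P_in = P_out / η = 42508 / 0.889 = 47816 W
I = P_in / V = 47816 / 240 = 199 A

199 A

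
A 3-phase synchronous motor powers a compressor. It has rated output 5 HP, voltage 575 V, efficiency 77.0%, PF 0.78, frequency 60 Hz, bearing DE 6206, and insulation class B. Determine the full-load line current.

6.24 A

P_out = 5 × 746 = 3730 W
P_in = P_out / η = 3730 / 0.770 = 4844 W
I_L = P_in / (√3·V_L·cosφ) = 4844 / (1.732 × 575 × 0.78) = 6.24 A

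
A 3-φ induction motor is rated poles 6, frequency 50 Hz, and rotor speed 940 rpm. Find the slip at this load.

n_s = 120f/p = 120×50/6 = 1000 rpm
s = (n_s − n)/n_s = (1000 − 940)/1000 = 0.0600

6.00 %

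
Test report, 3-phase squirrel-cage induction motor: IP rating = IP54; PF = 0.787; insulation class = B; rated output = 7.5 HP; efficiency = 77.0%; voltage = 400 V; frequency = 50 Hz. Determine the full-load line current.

13.3 A

P_out = 7.5 × 746 = 5595 W
P_in = P_out / η = 5595 / 0.770 = 7266 W
I_L = P_in / (√3·V_L·cosφ) = 7266 / (1.732 × 400 × 0.787) = 13.3 A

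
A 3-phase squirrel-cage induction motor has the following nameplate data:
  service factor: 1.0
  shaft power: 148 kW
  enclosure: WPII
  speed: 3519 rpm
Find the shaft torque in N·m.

ω = 2π × 3519/60 = 368.5 rad/s
τ = P/ω = 148000/368.5 = 402 N·m

402 N·m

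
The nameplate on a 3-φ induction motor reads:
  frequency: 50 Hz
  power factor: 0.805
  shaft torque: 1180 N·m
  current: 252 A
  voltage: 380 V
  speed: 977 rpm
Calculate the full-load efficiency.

ω = 2π × 977/60 = 102.3 rad/s; P_out = τω = 1180 × 102.3 = 120714 W
P_in = √3·V_L·I_L·cosφ = 1.732 × 380 × 252 × 0.805 = 133514 W
η = P_out / P_in = 120714 / 133514 = 0.904 = 90.4%

90.4 %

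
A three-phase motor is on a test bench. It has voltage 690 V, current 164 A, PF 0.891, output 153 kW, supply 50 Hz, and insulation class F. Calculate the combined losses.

21.6 kW

P_in = √3·V·I·cosφ = 1.732×690×164×0.891 = 174630 W
P_out = 153000 W
Losses = P_in − P_out = 174630 − 153000 = 21630 W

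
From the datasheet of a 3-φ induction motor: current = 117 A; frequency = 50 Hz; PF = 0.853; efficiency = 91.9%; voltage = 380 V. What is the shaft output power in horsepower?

80.9 HP

P_in = √3·V·I·cosφ = 1.732 × 380 × 117 × 0.853 = 65685 W
P_out = η·P_in = 0.919 × 65685 = 60365 W
= 60365/746 = 80.9 HP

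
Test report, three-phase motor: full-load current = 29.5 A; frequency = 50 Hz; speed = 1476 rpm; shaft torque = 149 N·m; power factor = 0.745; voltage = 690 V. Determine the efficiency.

87.7 %

ω = 2π × 1476/60 = 154.6 rad/s; P_out = τω = 149 × 154.6 = 23035 W
P_in = √3·V_L·I_L·cosφ = 1.732 × 690 × 29.5 × 0.745 = 26265 W
η = P_out / P_in = 23035 / 26265 = 0.877 = 87.7%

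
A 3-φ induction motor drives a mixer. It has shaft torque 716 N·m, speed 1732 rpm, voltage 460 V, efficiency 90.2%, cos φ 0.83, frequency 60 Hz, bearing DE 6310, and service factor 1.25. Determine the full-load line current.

ω = 2π×1732/60 = 181.4 rad/s; P_out = τω = 716 × 181.4 = 129882 W
P_in = P_out / η = 129882 / 0.902 = 143993 W
I_L = P_in / (√3·V_L·cosφ) = 143993 / (1.732 × 460 × 0.83) = 218 A

218 A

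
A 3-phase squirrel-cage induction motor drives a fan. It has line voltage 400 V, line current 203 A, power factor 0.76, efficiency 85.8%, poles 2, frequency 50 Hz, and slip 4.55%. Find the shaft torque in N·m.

306 N·m

P_in = √3·V·I·cosφ = 1.732 × 400 × 203 × 0.76 = 106885 W
P_out = η·P_in = 0.858 × 106885 = 91707 W
n_s = 120×50/2 = 3000 rpm; n = 3000×(1−0.0455) = 2864 rpm
ω = 2π×2864/60 = 299.9 rad/s
τ = P_out/ω = 91707/299.9 = 306 N·m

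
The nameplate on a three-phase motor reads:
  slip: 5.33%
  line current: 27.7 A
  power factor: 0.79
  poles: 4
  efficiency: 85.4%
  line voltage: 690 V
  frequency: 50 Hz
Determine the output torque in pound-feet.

111 lb·ft

P_in = √3·V·I·cosφ = 1.732 × 690 × 27.7 × 0.79 = 26152 W
P_out = η·P_in = 0.854 × 26152 = 22334 W
n_s = 120×50/4 = 1500 rpm; n = 1500×(1−0.0533) = 1420 rpm
ω = 2π×1420/60 = 148.7 rad/s
τ = P_out/ω = 22334/148.7 = 150.2 N·m
In lb·ft: 150.2/1.356 = 111 lb·ft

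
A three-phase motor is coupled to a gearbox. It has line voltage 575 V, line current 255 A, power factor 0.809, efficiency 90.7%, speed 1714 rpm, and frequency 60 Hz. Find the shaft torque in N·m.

1040 N·m

P_in = √3·V·I·cosφ = 1.732 × 575 × 255 × 0.809 = 205449 W
P_out = η·P_in = 0.907 × 205449 = 186342 W
n = 1714 rpm
ω = 2π×1714/60 = 179.5 rad/s
τ = P_out/ω = 186342/179.5 = 1040 N·m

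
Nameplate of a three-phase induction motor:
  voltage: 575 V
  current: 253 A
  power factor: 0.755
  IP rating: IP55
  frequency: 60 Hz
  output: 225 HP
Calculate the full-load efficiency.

P_out = 225 × 746 = 167850 W
P_in = √3·V_L·I_L·cosφ = 1.732 × 575 × 253 × 0.755 = 190232 W
η = P_out / P_in = 167850 / 190232 = 0.882 = 88.2%

88.2 %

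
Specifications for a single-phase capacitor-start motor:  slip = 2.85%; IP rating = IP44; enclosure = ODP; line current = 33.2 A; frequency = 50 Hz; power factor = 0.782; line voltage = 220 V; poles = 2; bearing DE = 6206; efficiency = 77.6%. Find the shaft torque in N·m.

14.5 N·m

P_in = V·I·cosφ = 220 × 33.2 × 0.782 = 5712 W
P_out = η·P_in = 0.776 × 5712 = 4433 W
n_s = 120×50/2 = 3000 rpm; n = 3000×(1−0.0285) = 2915 rpm
ω = 2π×2915/60 = 305.3 rad/s
τ = P_out/ω = 4433/305.3 = 14.5 N·m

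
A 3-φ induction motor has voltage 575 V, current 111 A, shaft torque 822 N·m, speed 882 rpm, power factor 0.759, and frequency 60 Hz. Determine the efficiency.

90.5 %

ω = 2π × 882/60 = 92.36 rad/s; P_out = τω = 822 × 92.36 = 75920 W
P_in = √3·V_L·I_L·cosφ = 1.732 × 575 × 111 × 0.759 = 83904 W
η = P_out / P_in = 75920 / 83904 = 0.905 = 90.5%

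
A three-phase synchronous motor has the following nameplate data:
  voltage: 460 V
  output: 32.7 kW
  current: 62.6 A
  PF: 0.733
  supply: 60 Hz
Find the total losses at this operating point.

P_in = √3·V·I·cosφ = 1.732×460×62.6×0.733 = 36558 W
P_out = 32700 W
Losses = P_in − P_out = 36558 − 32700 = 3858 W

3.86 kW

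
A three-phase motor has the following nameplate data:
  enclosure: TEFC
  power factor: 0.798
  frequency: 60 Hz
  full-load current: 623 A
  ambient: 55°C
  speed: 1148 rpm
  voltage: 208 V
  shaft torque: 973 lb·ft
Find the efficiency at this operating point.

τ = 973 lb·ft × 1.356 = 1319 N·m
ω = 2π × 1148/60 = 120.2 rad/s; P_out = τω = 1319 × 120.2 = 158544 W
P_in = √3·V_L·I_L·cosφ = 1.732 × 208 × 623 × 0.798 = 179103 W
η = P_out / P_in = 158544 / 179103 = 0.885 = 88.5%

88.5 %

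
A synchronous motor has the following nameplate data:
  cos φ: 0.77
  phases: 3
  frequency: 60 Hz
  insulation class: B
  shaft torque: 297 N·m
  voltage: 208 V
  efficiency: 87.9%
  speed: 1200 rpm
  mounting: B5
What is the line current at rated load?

ω = 2π×1200/60 = 125.7 rad/s; P_out = τω = 297 × 125.7 = 37333 W
P_in = P_out / η = 37333 / 0.879 = 42472 W
I_L = P_in / (√3·V_L·cosφ) = 42472 / (1.732 × 208 × 0.77) = 153 A

153 A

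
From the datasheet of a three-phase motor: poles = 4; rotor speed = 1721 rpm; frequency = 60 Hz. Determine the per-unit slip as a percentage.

4.4 %

n_s = 120f/p = 120×60/4 = 1800 rpm
s = (n_s − n)/n_s = (1800 − 1721)/1800 = 0.0439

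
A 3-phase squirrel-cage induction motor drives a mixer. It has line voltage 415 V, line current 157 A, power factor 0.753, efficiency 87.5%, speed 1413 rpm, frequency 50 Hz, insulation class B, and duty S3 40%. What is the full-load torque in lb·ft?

371 lb·ft

P_in = √3·V·I·cosφ = 1.732 × 415 × 157 × 0.753 = 84975 W
P_out = η·P_in = 0.875 × 84975 = 74353 W
n = 1413 rpm
ω = 2π×1413/60 = 148 rad/s
τ = P_out/ω = 74353/148 = 502.4 N·m
In lb·ft: 502.4/1.356 = 371 lb·ft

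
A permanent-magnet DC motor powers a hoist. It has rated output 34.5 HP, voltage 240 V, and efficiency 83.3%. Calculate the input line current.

129 A

P_out = 34.5 × 746 = 25737 W
P_in = P_out / η = 25737 / 0.833 = 30897 W
I = P_in / V = 30897 / 240 = 129 A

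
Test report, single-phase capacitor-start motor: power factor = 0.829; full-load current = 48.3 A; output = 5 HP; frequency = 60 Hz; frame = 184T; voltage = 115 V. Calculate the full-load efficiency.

P_out = 5 × 746 = 3730 W
P_in = V·I·cosφ = 115 × 48.3 × 0.829 = 4605 W
η = P_out / P_in = 3730 / 4605 = 0.810 = 81.0%

81.0 %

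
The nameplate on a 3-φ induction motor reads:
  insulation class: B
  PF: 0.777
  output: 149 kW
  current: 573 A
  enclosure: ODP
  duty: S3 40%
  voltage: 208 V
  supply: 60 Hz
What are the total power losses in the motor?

P_in = √3·V·I·cosφ = 1.732×208×573×0.777 = 160394 W
P_out = 149000 W
Losses = P_in − P_out = 160394 − 149000 = 11394 W

11400 W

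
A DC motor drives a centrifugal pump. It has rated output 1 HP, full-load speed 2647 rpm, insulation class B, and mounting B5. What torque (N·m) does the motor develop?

P_out = 1 × 746 = 746 W
ω = 2π × 2647/60 = 277.2 rad/s
τ = P_out/ω = 746/277.2 = 2.69 N·m

2.69 N·m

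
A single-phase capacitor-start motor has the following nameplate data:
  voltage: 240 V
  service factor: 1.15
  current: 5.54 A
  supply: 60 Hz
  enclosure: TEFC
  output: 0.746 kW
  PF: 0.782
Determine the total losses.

P_in = V·I·cosφ = 240×5.54×0.782 = 1040 W
P_out = 746 W
Losses = P_in − P_out = 1040 − 746 = 294 W

294 W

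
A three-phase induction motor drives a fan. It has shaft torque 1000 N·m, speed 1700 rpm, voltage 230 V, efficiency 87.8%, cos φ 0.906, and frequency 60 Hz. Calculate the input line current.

562 A

ω = 2π×1700/60 = 178 rad/s; P_out = τω = 1000 × 178 = 178000 W
P_in = P_out / η = 178000 / 0.878 = 202733 W
I_L = P_in / (√3·V_L·cosφ) = 202733 / (1.732 × 230 × 0.906) = 562 A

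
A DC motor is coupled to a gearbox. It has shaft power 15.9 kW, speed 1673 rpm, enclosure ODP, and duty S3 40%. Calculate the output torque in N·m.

90.8 N·m

ω = 2π × 1673/60 = 175.2 rad/s
τ = P/ω = 15900/175.2 = 90.8 N·m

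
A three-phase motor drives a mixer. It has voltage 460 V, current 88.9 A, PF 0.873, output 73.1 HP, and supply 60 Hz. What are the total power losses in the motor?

P_in = √3·V·I·cosφ = 1.732×460×88.9×0.873 = 61833 W
P_out = 73.1×746 = 54533 W
Losses = P_in − P_out = 61833 − 54533 = 7300 W

7.3 kW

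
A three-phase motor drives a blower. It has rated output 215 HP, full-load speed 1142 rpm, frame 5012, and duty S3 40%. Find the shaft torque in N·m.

P_out = 215 × 746 = 160390 W
ω = 2π × 1142/60 = 119.6 rad/s
τ = P_out/ω = 160390/119.6 = 1340 N·m

1340 N·m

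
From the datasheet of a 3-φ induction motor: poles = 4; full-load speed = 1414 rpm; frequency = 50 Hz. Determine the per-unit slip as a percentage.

5.73 %

n_s = 120f/p = 120×50/4 = 1500 rpm
s = (n_s − n)/n_s = (1500 − 1414)/1500 = 0.0573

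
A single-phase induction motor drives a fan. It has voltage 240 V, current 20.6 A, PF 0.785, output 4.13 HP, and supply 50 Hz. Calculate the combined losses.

P_in = V·I·cosφ = 240×20.6×0.785 = 3881 W
P_out = 4.13×746 = 3081 W
Losses = P_in − P_out = 3881 − 3081 = 800 W

800 W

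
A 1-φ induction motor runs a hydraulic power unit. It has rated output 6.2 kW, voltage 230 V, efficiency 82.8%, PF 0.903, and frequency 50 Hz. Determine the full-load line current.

P_out = 6.2 kW = 6200 W
P_in = P_out / η = 6200 / 0.828 = 7488 W
I = P_in / (V·cosφ) = 7488 / (230 × 0.903) = 36.1 A

36.1 A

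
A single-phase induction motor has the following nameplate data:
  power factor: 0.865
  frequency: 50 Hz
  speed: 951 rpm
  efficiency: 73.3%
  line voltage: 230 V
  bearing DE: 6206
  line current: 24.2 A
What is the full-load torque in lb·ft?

26.1 lb·ft

P_in = V·I·cosφ = 230 × 24.2 × 0.865 = 4815 W
P_out = η·P_in = 0.733 × 4815 = 3529 W
n = 951 rpm
ω = 2π×951/60 = 99.59 rad/s
τ = P_out/ω = 3529/99.59 = 35.44 N·m
In lb·ft: 35.44/1.356 = 26.1 lb·ft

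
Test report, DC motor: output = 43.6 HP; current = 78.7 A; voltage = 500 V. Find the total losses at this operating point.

P_in = V·I = 500×78.7 = 39350 W
P_out = 43.6×746 = 32526 W
Losses = P_in − P_out = 39350 − 32526 = 6824 W

6820 W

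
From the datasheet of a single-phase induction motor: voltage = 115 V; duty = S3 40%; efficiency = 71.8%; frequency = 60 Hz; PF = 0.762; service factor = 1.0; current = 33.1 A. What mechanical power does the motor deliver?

P_in = V·I·cosφ = 115 × 33.1 × 0.762 = 2901 W
P_out = η·P_in = 0.718 × 2901 = 2083 W

2.08 kW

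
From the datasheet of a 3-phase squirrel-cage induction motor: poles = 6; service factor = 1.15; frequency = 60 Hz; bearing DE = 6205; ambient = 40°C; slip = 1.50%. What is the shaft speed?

n_s = 120f/p = 120×60/6 = 1200 rpm
n = n_s(1 − s) = 1200 × (1 − 0.015) = 1182 rpm

1182 rpm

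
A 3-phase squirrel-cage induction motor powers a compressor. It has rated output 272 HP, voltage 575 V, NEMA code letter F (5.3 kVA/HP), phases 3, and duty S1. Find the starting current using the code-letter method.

S_LR = 5.3 × 272 = 1441.6 kVA
I_LR = S_LR/(√3·V_L) = 1441600/(1.732×575) = 1450 A

1450 A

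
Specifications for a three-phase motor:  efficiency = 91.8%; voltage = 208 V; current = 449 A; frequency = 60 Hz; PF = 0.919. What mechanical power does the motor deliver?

136 kW

P_in = √3·V·I·cosφ = 1.732 × 208 × 449 × 0.919 = 148653 W
P_out = η·P_in = 0.918 × 148653 = 136463 W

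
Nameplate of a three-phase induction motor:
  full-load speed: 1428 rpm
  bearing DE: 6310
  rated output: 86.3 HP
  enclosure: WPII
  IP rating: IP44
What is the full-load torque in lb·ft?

318 lb·ft

P_out = 86.3 × 746 = 64380 W
ω = 2π × 1428/60 = 149.5 rad/s
τ = P_out/ω = 64380/149.5 = 430.6 N·m
In lb·ft: 430.6/1.356 = 318 lb·ft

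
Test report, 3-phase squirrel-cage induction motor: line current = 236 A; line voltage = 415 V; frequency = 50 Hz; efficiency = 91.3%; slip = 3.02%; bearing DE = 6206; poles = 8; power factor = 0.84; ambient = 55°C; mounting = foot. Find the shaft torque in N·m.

P_in = √3·V·I·cosφ = 1.732 × 415 × 236 × 0.84 = 142491 W
P_out = η·P_in = 0.913 × 142491 = 130094 W
n_s = 120×50/8 = 750 rpm; n = 750×(1−0.0302) = 727 rpm
ω = 2π×727/60 = 76.13 rad/s
τ = P_out/ω = 130094/76.13 = 1710 N·m

1710 N·m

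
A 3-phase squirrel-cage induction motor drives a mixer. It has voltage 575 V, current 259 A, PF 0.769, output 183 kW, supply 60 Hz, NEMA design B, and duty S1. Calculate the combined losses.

15.4 kW

P_in = √3·V·I·cosφ = 1.732×575×259×0.769 = 198354 W
P_out = 183000 W
Losses = P_in − P_out = 198354 − 183000 = 15354 W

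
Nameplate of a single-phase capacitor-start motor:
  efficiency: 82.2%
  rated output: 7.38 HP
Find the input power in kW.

P_out = 7.38 × 746 = 5505 W
P_in = P_out/η = 5505/0.822 = 6697 W = 6.7 kW

6.7 kW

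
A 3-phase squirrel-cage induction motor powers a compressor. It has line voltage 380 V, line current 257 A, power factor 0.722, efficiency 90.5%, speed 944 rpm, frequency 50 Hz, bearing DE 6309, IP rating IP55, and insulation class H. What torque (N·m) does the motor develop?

1120 N·m

P_in = √3·V·I·cosφ = 1.732 × 380 × 257 × 0.722 = 122124 W
P_out = η·P_in = 0.905 × 122124 = 110522 W
n = 944 rpm
ω = 2π×944/60 = 98.86 rad/s
τ = P_out/ω = 110522/98.86 = 1120 N·m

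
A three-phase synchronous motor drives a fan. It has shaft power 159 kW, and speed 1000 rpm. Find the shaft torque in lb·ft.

ω = 2π × 1000/60 = 104.7 rad/s
τ = P/ω = 159000/104.7 = 1519 N·m
In lb·ft: 1519/1.356 = 1120 lb·ft

1120 lb·ft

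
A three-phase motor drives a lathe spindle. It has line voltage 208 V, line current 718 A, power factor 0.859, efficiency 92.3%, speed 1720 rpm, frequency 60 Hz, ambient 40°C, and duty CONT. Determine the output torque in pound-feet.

840 lb·ft

P_in = √3·V·I·cosφ = 1.732 × 208 × 718 × 0.859 = 222192 W
P_out = η·P_in = 0.923 × 222192 = 205083 W
n = 1720 rpm
ω = 2π×1720/60 = 180.1 rad/s
τ = P_out/ω = 205083/180.1 = 1139 N·m
In lb·ft: 1139/1.356 = 840 lb·ft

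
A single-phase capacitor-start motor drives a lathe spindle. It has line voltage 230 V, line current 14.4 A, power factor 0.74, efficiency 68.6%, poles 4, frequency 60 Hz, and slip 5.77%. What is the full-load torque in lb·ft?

P_in = V·I·cosφ = 230 × 14.4 × 0.74 = 2451 W
P_out = η·P_in = 0.686 × 2451 = 1681 W
n_s = 120×60/4 = 1800 rpm; n = 1800×(1−0.0577) = 1696 rpm
ω = 2π×1696/60 = 177.6 rad/s
τ = P_out/ω = 1681/177.6 = 9.465 N·m
In lb·ft: 9.465/1.356 = 6.98 lb·ft

6.98 lb·ft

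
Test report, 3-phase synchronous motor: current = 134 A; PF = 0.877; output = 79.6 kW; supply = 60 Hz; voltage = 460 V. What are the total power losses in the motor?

14 kW

P_in = √3·V·I·cosφ = 1.732×460×134×0.877 = 93629 W
P_out = 79600 W
Losses = P_in − P_out = 93629 − 79600 = 14029 W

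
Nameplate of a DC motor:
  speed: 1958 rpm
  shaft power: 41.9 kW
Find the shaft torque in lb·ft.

151 lb·ft

ω = 2π × 1958/60 = 205 rad/s
τ = P/ω = 41900/205 = 204.4 N·m
In lb·ft: 204.4/1.356 = 151 lb·ft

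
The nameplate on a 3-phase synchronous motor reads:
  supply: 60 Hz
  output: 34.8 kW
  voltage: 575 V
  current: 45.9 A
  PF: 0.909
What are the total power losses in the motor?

P_in = √3·V·I·cosφ = 1.732×575×45.9×0.909 = 41552 W
P_out = 34800 W
Losses = P_in − P_out = 41552 − 34800 = 6752 W

6750 W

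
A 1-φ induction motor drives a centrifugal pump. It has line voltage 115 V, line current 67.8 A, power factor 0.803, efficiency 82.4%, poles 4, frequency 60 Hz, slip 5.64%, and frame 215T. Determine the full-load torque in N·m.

P_in = V·I·cosφ = 115 × 67.8 × 0.803 = 6261 W
P_out = η·P_in = 0.824 × 6261 = 5159 W
n_s = 120×60/4 = 1800 rpm; n = 1800×(1−0.0564) = 1698 rpm
ω = 2π×1698/60 = 177.8 rad/s
τ = P_out/ω = 5159/177.8 = 29 N·m

29 N·m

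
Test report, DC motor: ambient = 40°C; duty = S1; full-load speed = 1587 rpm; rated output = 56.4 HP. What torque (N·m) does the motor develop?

253 N·m

P_out = 56.4 × 746 = 42074 W
ω = 2π × 1587/60 = 166.2 rad/s
τ = P_out/ω = 42074/166.2 = 253 N·m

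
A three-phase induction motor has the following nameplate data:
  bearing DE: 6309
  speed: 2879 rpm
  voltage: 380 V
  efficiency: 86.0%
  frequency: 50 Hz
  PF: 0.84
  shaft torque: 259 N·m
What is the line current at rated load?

ω = 2π×2879/60 = 301.5 rad/s; P_out = τω = 259 × 301.5 = 78089 W
P_in = P_out / η = 78089 / 0.860 = 90801 W
I_L = P_in / (√3·V_L·cosφ) = 90801 / (1.732 × 380 × 0.84) = 164 A

164 A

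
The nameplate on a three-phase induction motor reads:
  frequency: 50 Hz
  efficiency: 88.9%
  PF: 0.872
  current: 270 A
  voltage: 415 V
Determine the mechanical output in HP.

P_in = √3·V·I·cosφ = 1.732 × 415 × 270 × 0.872 = 169230 W
P_out = η·P_in = 0.889 × 169230 = 150445 W
= 150445/746 = 202 HP

202 HP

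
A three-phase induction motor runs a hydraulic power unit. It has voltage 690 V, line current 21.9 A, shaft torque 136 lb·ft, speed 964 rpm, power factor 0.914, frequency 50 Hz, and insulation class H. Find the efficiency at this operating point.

τ = 136 lb·ft × 1.356 = 184.4 N·m
ω = 2π × 964/60 = 100.9 rad/s; P_out = τω = 184.4 × 100.9 = 18606 W
P_in = √3·V_L·I_L·cosφ = 1.732 × 690 × 21.9 × 0.914 = 23921 W
η = P_out / P_in = 18606 / 23921 = 0.778 = 77.8%

77.8 %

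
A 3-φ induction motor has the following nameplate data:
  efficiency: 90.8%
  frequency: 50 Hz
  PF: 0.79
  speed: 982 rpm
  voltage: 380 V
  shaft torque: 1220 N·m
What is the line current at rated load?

ω = 2π×982/60 = 102.8 rad/s; P_out = τω = 1220 × 102.8 = 125416 W
P_in = P_out / η = 125416 / 0.908 = 138123 W
I_L = P_in / (√3·V_L·cosφ) = 138123 / (1.732 × 380 × 0.79) = 266 A

266 A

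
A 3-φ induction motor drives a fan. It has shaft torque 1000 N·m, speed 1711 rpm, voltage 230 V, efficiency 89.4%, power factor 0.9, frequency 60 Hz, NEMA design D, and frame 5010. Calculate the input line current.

559 A

ω = 2π×1711/60 = 179.2 rad/s; P_out = τω = 1000 × 179.2 = 179200 W
P_in = P_out / η = 179200 / 0.894 = 200447 W
I_L = P_in / (√3·V_L·cosφ) = 200447 / (1.732 × 230 × 0.9) = 559 A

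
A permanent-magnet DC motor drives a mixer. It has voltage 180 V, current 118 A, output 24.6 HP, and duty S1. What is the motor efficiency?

P_out = 24.6 × 746 = 18352 W
P_in = V·I = 180 × 118 = 21240 W
η = P_out / P_in = 18352 / 21240 = 0.864 = 86.4%

86.4 %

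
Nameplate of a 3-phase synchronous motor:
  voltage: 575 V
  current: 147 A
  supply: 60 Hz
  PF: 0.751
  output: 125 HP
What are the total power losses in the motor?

P_in = √3·V·I·cosφ = 1.732×575×147×0.751 = 109944 W
P_out = 125×746 = 93250 W
Losses = P_in − P_out = 109944 − 93250 = 16694 W

16700 W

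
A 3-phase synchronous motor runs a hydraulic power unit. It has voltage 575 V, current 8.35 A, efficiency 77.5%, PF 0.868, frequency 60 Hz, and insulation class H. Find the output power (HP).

P_in = √3·V·I·cosφ = 1.732 × 575 × 8.35 × 0.868 = 7218 W
P_out = η·P_in = 0.775 × 7218 = 5594 W
= 5594/746 = 7.5 HP

7.5 HP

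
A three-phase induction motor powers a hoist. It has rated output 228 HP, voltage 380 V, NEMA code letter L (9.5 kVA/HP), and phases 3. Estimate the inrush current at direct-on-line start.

S_LR = 9.5 × 228 = 2166 kVA
I_LR = S_LR/(√3·V_L) = 2166000/(1.732×380) = 3290 A

3290 A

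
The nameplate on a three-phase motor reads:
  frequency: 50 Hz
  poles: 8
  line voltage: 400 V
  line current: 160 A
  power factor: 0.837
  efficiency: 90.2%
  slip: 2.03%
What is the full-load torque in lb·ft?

802 lb·ft

P_in = √3·V·I·cosφ = 1.732 × 400 × 160 × 0.837 = 92780 W
P_out = η·P_in = 0.902 × 92780 = 83688 W
n_s = 120×50/8 = 750 rpm; n = 750×(1−0.0203) = 735 rpm
ω = 2π×735/60 = 76.97 rad/s
τ = P_out/ω = 83688/76.97 = 1087 N·m
In lb·ft: 1087/1.356 = 802 lb·ft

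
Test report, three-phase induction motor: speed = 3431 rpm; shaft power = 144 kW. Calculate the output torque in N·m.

ω = 2π × 3431/60 = 359.3 rad/s
τ = P/ω = 144000/359.3 = 401 N·m

401 N·m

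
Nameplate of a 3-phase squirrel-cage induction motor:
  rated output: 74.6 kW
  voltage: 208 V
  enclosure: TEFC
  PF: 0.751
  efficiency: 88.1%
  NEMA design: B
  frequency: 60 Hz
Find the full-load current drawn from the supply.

313 A

P_out = 74.6 kW = 74600 W
P_in = P_out / η = 74600 / 0.881 = 84677 W
I_L = P_in / (√3·V_L·cosφ) = 84677 / (1.732 × 208 × 0.751) = 313 A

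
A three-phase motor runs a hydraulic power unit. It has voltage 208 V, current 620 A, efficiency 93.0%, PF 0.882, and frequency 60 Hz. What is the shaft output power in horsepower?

P_in = √3·V·I·cosφ = 1.732 × 208 × 620 × 0.882 = 197002 W
P_out = η·P_in = 0.93 × 197002 = 183212 W
= 183212/746 = 246 HP

246 HP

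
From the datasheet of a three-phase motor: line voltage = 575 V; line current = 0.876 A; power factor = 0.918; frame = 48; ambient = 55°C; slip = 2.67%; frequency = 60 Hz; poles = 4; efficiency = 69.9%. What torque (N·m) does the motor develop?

P_in = √3·V·I·cosφ = 1.732 × 575 × 0.876 × 0.918 = 801 W
P_out = η·P_in = 0.699 × 801 = 560 W
n_s = 120×60/4 = 1800 rpm; n = 1800×(1−0.0267) = 1752 rpm
ω = 2π×1752/60 = 183.5 rad/s
τ = P_out/ω = 560/183.5 = 3.05 N·m

3.05 N·m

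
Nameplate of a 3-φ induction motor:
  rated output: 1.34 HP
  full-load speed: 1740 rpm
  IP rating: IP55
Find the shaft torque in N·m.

5.49 N·m

P_out = 1.34 × 746 = 1000 W
ω = 2π × 1740/60 = 182.2 rad/s
τ = P_out/ω = 1000/182.2 = 5.49 N·m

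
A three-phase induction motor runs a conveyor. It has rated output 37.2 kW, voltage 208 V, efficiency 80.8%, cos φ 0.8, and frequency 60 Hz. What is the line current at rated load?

P_out = 37.2 kW = 37200 W
P_in = P_out / η = 37200 / 0.808 = 46040 W
I_L = P_in / (√3·V_L·cosφ) = 46040 / (1.732 × 208 × 0.8) = 160 A

160 A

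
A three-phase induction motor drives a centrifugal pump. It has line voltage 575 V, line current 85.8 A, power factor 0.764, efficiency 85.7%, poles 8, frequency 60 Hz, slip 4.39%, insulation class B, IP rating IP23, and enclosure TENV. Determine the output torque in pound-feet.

458 lb·ft

P_in = √3·V·I·cosφ = 1.732 × 575 × 85.8 × 0.764 = 65282 W
P_out = η·P_in = 0.857 × 65282 = 55947 W
n_s = 120×60/8 = 900 rpm; n = 900×(1−0.0439) = 860 rpm
ω = 2π×860/60 = 90.06 rad/s
τ = P_out/ω = 55947/90.06 = 621.2 N·m
In lb·ft: 621.2/1.356 = 458 lb·ft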